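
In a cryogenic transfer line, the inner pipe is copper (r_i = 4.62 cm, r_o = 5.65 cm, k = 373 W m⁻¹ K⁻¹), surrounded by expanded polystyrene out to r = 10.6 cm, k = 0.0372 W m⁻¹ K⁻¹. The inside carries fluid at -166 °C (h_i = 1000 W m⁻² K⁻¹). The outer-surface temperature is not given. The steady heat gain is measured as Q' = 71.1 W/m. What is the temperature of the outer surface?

Series resistances:
  R'_conv,in = 1/(2πr h) = 1/(2π·0.0462·1000) = 0.003445 m·K/W
  R'_copper = ln(0.0565/0.0462)/(2πk) = 0.2013/(2π·373) = 8.588×10^-5 m·K/W
  R'_expanded polystyrene = ln(0.106/0.0565)/(2πk) = 0.6292/(2π·0.0372) = 2.692 m·K/W
ΣR = 2.695 m·K/W
ΔT = Q'·ΣR = 71.1 × 2.695 = 191.6 K
Heat flows inward, so T_out = T_in + ΔT = -166 + 191.6 = 25.6 °C

T_out = 25.6 °C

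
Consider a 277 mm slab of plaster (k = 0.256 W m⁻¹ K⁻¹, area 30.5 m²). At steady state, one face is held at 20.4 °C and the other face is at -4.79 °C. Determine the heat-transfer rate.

Q = 710 W

Q = kA·ΔT/L = 0.256 × 30.5 × |20.4 °C − -4.79 °C| / 0.277 = 710 W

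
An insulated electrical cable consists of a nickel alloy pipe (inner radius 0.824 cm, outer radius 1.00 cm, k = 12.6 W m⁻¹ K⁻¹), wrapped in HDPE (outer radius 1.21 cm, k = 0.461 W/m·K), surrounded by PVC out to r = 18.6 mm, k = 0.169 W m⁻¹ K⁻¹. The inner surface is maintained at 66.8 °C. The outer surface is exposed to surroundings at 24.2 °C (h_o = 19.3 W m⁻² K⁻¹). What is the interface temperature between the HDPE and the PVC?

Series thermal resistances, inner to outer:
  R'_nickel alloy = ln(0.0100/0.00824)/(2πk) = 0.1936/(2π·12.6) = 0.002445 m·K/W
  R'_HDPE = ln(0.0121/0.0100)/(2πk) = 0.1906/(2π·0.461) = 0.06581 m·K/W
  R'_PVC = ln(0.0186/0.0121)/(2πk) = 0.4300/(2π·0.169) = 0.4049 m·K/W
  R'_conv,out = 1/(2πr h) = 1/(2π·0.0186·19.3) = 0.4434 m·K/W
ΣR = 0.002445 + 0.06581 + 0.4049 + 0.4434 = 0.9166 m·K/W
Q' = ΔT/ΣR = (66.8 °C − 24.2 °C)/0.9166 = 46.48 W/m
From the inner boundary to the HDPE/PVC interface, ΣR_partial = 0.06825 m·K/W.
T_interface = T_in − Q'·ΣR_partial = 66.8 °C − (46.48)(0.06825) = 63.6 °C

T = 63.6 °C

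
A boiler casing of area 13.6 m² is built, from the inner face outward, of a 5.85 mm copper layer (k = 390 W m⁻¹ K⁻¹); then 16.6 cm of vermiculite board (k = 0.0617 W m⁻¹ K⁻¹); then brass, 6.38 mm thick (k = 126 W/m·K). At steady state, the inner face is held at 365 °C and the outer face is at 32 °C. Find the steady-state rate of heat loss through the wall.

Q = 1680 W

Resistance network (inner→outer):
  R_copper = L/(kA) = 0.00585/(390·13.6) = 1.103×10^-6 K/W
  R_vermiculite board = L/(kA) = 0.166/(0.0617·13.6) = 0.1978 K/W
  R_brass = L/(kA) = 0.00638/(126·13.6) = 3.723×10^-6 K/W
ΣR = 1.103×10^-6 + 0.1978 + 3.723×10^-6 = 0.1978 K/W
Q = ΔT/ΣR = (365 °C − 32 °C)/0.1978 = 1680 W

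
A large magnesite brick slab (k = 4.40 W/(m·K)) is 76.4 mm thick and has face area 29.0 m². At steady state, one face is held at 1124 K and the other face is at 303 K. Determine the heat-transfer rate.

Q = kA·ΔT/L = 4.40 × 29.0 × |1124 K − 303 K| / 0.0764 = 1.37×10^6 W

Q = 1370 kW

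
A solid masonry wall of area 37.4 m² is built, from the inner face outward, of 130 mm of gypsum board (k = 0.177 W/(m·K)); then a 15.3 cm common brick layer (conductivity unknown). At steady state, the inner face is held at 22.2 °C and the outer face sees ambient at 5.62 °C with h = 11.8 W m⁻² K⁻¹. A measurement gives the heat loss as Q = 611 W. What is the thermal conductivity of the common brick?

k = 0.782 W/m·K

ΣR = ΔT/Q = |22.2 − 5.62|/611 = 0.02714 K/W
Known resistances:
  R_gypsum board = L/(kA) = 0.130/(0.177·37.4) = 0.01964 K/W
  R_conv,out = 1/(hA) = 1/(11.8·37.4) = 0.002266 K/W
R_common brick = ΣR − ΣR_known = 0.02714 − 0.02191 = 0.005230 K/W
L/(kA) = 0.005230 ⇒ k = 0.153/(0.005230·37.4) = 0.782 W/m·K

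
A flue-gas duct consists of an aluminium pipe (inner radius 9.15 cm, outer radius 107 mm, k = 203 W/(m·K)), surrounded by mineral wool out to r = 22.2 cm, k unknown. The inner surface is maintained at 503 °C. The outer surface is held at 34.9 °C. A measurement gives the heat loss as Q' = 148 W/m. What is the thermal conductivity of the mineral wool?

ΣR = ΔT/Q' = |503 − 34.9|/148 = 3.163 m·K/W
Known resistances:
  R'_aluminium = ln(0.107/0.0915)/(2πk) = 0.1565/(2π·203) = 1.227×10^-4 m·K/W
R_mineral wool = ΣR − ΣR_known = 3.163 − 1.227×10^-4 = 3.163 m·K/W
ln(r₂/r₁)/(2πk) = 3.163 ⇒ k = 0.7298/(2π·3.163) = 0.0367 W/m·K

k = 0.0367 W/m·K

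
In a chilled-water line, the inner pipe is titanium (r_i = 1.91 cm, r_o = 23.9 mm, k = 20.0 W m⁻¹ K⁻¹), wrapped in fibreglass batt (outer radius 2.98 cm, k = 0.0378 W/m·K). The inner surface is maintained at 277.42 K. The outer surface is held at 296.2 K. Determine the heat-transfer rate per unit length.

Q' = 20.2 W/m

Series thermal resistances, inner to outer:
  R'_titanium = ln(0.0239/0.0191)/(2πk) = 0.2242/(2π·20.0) = 0.001784 m·K/W
  R'_fibreglass batt = ln(0.0298/0.0239)/(2πk) = 0.2206/(2π·0.0378) = 0.9290 m·K/W
ΣR = 0.001784 + 0.9290 = 0.9308 m·K/W
Q' = ΔT/ΣR = (277.42 K − 296.2 K)/0.9308 = -20.2 W/m
(Negative Q' ⇒ heat flows inward; heat gain = 20.2 W/m.)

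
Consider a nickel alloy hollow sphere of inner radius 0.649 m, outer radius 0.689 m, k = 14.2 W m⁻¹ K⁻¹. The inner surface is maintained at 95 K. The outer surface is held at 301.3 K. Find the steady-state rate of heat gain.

Q = 412 kW

Q = 4πk·ΔT/(1/r₁ − 1/r₂) = 4π × 14.2 × 206.3 / (1/0.649 − 1/0.689) = 4.12×10^5 W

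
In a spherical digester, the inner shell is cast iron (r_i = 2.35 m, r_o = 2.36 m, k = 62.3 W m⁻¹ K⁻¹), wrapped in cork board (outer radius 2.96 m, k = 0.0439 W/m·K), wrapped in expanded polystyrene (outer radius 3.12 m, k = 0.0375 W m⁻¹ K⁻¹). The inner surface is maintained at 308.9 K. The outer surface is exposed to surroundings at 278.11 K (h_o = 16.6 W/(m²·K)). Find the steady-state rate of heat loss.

Q = 160 W

Series thermal resistances, inner to outer:
  R_cast iron = (1/2.35 − 1/2.36)/(4πk) = 0.001803/(4π·62.3) = 2.303×10^-6 K/W
  R_cork board = (1/2.36 − 1/2.96)/(4πk) = 0.08589/(4π·0.0439) = 0.1557 K/W
  R_expanded polystyrene = (1/2.96 − 1/3.12)/(4πk) = 0.01733/(4π·0.0375) = 0.03676 K/W
  R_conv,out = 1/(4πr²h) = 1/(4π·3.12²·16.6) = 4.925×10^-4 K/W
ΣR = 2.303×10^-6 + 0.1557 + 0.03676 + 4.925×10^-4 = 0.1930 K/W
Q = ΔT/ΣR = (308.9 K − 278.11 K)/0.1930 = 160 W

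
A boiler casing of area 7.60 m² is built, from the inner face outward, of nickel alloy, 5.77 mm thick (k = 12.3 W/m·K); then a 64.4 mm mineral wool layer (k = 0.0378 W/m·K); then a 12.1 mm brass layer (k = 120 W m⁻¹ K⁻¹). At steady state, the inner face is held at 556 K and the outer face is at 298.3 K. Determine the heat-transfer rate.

Q = 1150 W

Resistance network (inner→outer):
  R_nickel alloy = L/(kA) = 0.00577/(12.3·7.60) = 6.172×10^-5 K/W
  R_mineral wool = L/(kA) = 0.0644/(0.0378·7.60) = 0.2242 K/W
  R_brass = L/(kA) = 0.0121/(120·7.60) = 1.327×10^-5 K/W
ΣR = 6.172×10^-5 + 0.2242 + 1.327×10^-5 = 0.2243 K/W
Q = ΔT/ΣR = (556 K − 298.3 K)/0.2243 = 1150 W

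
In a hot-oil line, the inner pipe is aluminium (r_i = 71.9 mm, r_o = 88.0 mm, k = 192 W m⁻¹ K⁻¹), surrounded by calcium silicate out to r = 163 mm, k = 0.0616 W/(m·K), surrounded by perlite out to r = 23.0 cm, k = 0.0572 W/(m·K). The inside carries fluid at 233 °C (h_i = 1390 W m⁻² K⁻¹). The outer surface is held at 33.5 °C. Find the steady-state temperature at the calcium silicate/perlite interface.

Series thermal resistances, inner to outer:
  R'_conv,in = 1/(2πr h) = 1/(2π·0.0719·1390) = 0.001592 m·K/W
  R'_aluminium = ln(0.0880/0.0719)/(2πk) = 0.2021/(2π·192) = 1.675×10^-4 m·K/W
  R'_calcium silicate = ln(0.163/0.0880)/(2πk) = 0.6164/(2π·0.0616) = 1.593 m·K/W
  R'_perlite = ln(0.230/0.163)/(2πk) = 0.3443/(2π·0.0572) = 0.9581 m·K/W
ΣR = 0.001592 + 1.675×10^-4 + 1.593 + 0.9581 = 2.553 m·K/W
Q' = ΔT/ΣR = (233 °C − 33.5 °C)/2.553 = 78.14 W/m
From the inner boundary to the calcium silicate/perlite interface, ΣR_partial = 1.595 m·K/W.
T_interface = T_in − Q'·ΣR_partial = 233 °C − (78.14)(1.595) = 108 °C

T = 108 °C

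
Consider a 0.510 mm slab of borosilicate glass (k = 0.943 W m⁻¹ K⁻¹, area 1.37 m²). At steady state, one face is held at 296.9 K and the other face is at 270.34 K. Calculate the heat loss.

Q = 67300 W

Q = kA·ΔT/L = 0.943 × 1.37 × |296.9 K − 270.34 K| / 5.10×10^-4 = 67300 W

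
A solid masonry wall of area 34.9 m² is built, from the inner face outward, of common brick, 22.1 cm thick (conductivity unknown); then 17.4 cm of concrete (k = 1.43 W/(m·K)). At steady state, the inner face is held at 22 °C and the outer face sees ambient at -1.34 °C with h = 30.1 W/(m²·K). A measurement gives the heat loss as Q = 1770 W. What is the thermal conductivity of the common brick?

ΣR = ΔT/Q = |22 − -1.34|/1770 = 0.01319 K/W
Known resistances:
  R_concrete = L/(kA) = 0.174/(1.43·34.9) = 0.003486 K/W
  R_conv,out = 1/(hA) = 1/(30.1·34.9) = 9.519×10^-4 K/W
R_common brick = ΣR − ΣR_known = 0.01319 − 0.004438 = 0.008752 K/W
L/(kA) = 0.008752 ⇒ k = 0.221/(0.008752·34.9) = 0.724 W/m·K

k = 0.724 W/m·K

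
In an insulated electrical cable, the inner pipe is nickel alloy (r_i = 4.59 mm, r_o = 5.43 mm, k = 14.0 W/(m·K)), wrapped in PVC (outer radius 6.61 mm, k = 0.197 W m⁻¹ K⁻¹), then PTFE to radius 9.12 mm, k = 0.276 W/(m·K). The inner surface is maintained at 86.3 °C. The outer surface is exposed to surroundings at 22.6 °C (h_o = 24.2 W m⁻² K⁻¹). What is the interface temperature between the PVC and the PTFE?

T = 76.7 °C

Resistance network (inner→outer):
  R'_nickel alloy = ln(0.00543/0.00459)/(2πk) = 0.1681/(2π·14.0) = 0.001911 m·K/W
  R'_PVC = ln(0.00661/0.00543)/(2πk) = 0.1966/(2π·0.197) = 0.1589 m·K/W
  R'_PTFE = ln(0.00912/0.00661)/(2πk) = 0.3219/(2π·0.276) = 0.1856 m·K/W
  R'_conv,out = 1/(2πr h) = 1/(2π·0.00912·24.2) = 0.7211 m·K/W
ΣR = 0.001911 + 0.1589 + 0.1856 + 0.7211 = 1.068 m·K/W
Q' = ΔT/ΣR = (86.3 °C − 22.6 °C)/1.068 = 59.64 W/m
From the inner boundary to the PVC/PTFE interface, ΣR_partial = 0.1608 m·K/W.
T_interface = T_in − Q'·ΣR_partial = 86.3 °C − (59.64)(0.1608) = 76.7 °C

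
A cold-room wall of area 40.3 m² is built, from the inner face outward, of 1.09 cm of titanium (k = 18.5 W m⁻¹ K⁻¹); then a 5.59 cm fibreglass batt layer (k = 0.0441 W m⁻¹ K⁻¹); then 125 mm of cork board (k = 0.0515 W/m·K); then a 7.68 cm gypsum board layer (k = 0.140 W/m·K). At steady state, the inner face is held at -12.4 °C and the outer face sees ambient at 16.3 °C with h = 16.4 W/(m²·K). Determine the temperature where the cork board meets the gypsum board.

Treat each layer as a resistance in series:
  R_titanium = L/(kA) = 0.0109/(18.5·40.3) = 1.462×10^-5 K/W
  R_fibreglass batt = L/(kA) = 0.0559/(0.0441·40.3) = 0.03145 K/W
  R_cork board = L/(kA) = 0.125/(0.0515·40.3) = 0.06023 K/W
  R_gypsum board = L/(kA) = 0.0768/(0.140·40.3) = 0.01361 K/W
  R_conv,out = 1/(hA) = 1/(16.4·40.3) = 0.001513 K/W
ΣR = 1.462×10^-5 + 0.03145 + 0.06023 + 0.01361 + 0.001513 = 0.1068 K/W
Q = ΔT/ΣR = (-12.4 °C − 16.3 °C)/0.1068 = -268.7 W
From the inner boundary to the cork board/gypsum board interface, ΣR_partial = 0.09169 K/W.
T_interface = T_in − Q·ΣR_partial = -12.4 °C − (-268.7)(0.09169) = 12.2 °C

T = 12.2 °C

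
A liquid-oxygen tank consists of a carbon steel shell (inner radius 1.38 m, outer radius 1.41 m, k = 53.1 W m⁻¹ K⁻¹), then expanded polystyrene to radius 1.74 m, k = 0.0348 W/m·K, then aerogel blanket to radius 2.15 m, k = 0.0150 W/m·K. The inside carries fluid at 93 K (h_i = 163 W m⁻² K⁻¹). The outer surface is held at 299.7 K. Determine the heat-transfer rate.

Series thermal resistances, inner to outer:
  R_conv,in = 1/(4πr²h) = 1/(4π·1.38²·163) = 2.564×10^-4 K/W
  R_carbon steel = (1/1.38 − 1/1.41)/(4πk) = 0.01542/(4π·53.1) = 2.311×10^-5 K/W
  R_expanded polystyrene = (1/1.41 − 1/1.74)/(4πk) = 0.1345/(4π·0.0348) = 0.3076 K/W
  R_aerogel blanket = (1/1.74 − 1/2.15)/(4πk) = 0.1096/(4π·0.0150) = 0.5814 K/W
ΣR = 2.564×10^-4 + 2.311×10^-5 + 0.3076 + 0.5814 = 0.8893 K/W
Q = ΔT/ΣR = (93 K − 299.7 K)/0.8893 = -232 W
(Negative Q ⇒ heat flows inward; heat gain = 232 W.)

Q = 232 W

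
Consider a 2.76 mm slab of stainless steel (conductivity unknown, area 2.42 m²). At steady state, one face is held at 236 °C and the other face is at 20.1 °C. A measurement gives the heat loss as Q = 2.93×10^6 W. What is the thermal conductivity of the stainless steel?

k = 15.5 W/m·K

ΣR = ΔT/Q = |236 − 20.1|/2.93×10^6 = 7.369×10^-5 K/W
L/(kA) = 7.369×10^-5 ⇒ k = 0.00276/(7.369×10^-5·2.42) = 15.5 W/m·K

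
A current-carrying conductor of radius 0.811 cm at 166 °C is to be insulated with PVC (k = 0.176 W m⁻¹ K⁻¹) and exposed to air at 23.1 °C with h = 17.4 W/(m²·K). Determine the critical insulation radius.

For a cylinder, r_cr = k_ins/h = 0.176/17.4 = 0.0101 m = 1.01 cm

r_cr = 1.01 cm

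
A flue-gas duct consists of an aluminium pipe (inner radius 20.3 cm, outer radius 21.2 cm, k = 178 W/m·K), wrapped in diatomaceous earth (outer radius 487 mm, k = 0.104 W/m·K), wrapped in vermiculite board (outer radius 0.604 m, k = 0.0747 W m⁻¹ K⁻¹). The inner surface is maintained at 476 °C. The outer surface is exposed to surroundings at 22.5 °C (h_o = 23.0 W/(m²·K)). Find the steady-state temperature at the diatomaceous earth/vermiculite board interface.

Resistance network (inner→outer):
  R'_aluminium = ln(0.212/0.203)/(2πk) = 0.04338/(2π·178) = 3.879×10^-5 m·K/W
  R'_diatomaceous earth = ln(0.487/0.212)/(2πk) = 0.8317/(2π·0.104) = 1.273 m·K/W
  R'_vermiculite board = ln(0.604/0.487)/(2πk) = 0.2153/(2π·0.0747) = 0.4587 m·K/W
  R'_conv,out = 1/(2πr h) = 1/(2π·0.604·23.0) = 0.01146 m·K/W
ΣR = 3.879×10^-5 + 1.273 + 0.4587 + 0.01146 = 1.743 m·K/W
Q' = ΔT/ΣR = (476 °C − 22.5 °C)/1.743 = 260.2 W/m
From the inner boundary to the diatomaceous earth/vermiculite board interface, ΣR_partial = 1.273 m·K/W.
T_interface = T_in − Q'·ΣR_partial = 476 °C − (260.2)(1.273) = 145 °C

T = 145 °C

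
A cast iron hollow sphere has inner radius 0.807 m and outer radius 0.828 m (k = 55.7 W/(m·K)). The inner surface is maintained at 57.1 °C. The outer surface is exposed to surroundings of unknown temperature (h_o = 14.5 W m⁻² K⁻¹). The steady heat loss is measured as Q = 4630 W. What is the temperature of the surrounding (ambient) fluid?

Series resistances:
  R_cast iron = (1/0.807 − 1/0.828)/(4πk) = 0.03143/(4π·55.7) = 4.490×10^-5 K/W
  R_conv,out = 1/(4πr²h) = 1/(4π·0.828²·14.5) = 0.008005 K/W
ΣR = 0.008050 K/W
ΔT = Q·ΣR = 4630 × 0.008050 = 37.27 K
Heat flows outward, so T_out = T_in − ΔT = 57.1 − 37.27 = 19.8 °C

T_out = 19.8 °C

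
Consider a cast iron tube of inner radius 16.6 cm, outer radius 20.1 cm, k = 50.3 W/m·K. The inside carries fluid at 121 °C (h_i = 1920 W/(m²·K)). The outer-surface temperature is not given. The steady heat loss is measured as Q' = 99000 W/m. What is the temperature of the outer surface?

T_out = 11.6 °C

Series resistances:
  R'_conv,in = 1/(2πr h) = 1/(2π·0.166·1920) = 4.994×10^-4 m·K/W
  R'_cast iron = ln(0.201/0.166)/(2πk) = 0.1913/(2π·50.3) = 6.053×10^-4 m·K/W
ΣR = 0.001105 m·K/W
ΔT = Q'·ΣR = 99000 × 0.001105 = 109.4 K
Heat flows outward, so T_out = T_in − ΔT = 121 − 109.4 = 11.6 °C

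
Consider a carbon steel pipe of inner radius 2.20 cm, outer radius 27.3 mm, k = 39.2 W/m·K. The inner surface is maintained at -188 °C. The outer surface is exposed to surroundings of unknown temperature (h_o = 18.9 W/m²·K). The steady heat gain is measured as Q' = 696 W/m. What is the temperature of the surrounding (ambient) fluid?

T_out = 27.3 °C

Series resistances:
  R'_carbon steel = ln(0.0273/0.0220)/(2πk) = 0.2158/(2π·39.2) = 8.763×10^-4 m·K/W
  R'_conv,out = 1/(2πr h) = 1/(2π·0.0273·18.9) = 0.3085 m·K/W
ΣR = 0.3093 m·K/W
ΔT = Q'·ΣR = 696 × 0.3093 = 215.3 K
Heat flows inward, so T_out = T_in + ΔT = -188 + 215.3 = 27.3 °C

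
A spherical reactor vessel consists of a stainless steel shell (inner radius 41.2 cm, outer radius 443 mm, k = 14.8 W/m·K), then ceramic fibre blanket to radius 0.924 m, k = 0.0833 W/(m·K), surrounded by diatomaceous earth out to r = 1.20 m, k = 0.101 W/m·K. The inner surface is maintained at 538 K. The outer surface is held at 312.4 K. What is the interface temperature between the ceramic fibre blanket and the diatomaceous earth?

T = 345.9 K

Treat each layer as a resistance in series:
  R_stainless steel = (1/0.412 − 1/0.443)/(4πk) = 0.1698/(4π·14.8) = 9.132×10^-4 K/W
  R_ceramic fibre blanket = (1/0.443 − 1/0.924)/(4πk) = 1.175/(4π·0.0833) = 1.123 K/W
  R_diatomaceous earth = (1/0.924 − 1/1.20)/(4πk) = 0.2489/(4π·0.101) = 0.1961 K/W
ΣR = 9.132×10^-4 + 1.123 + 0.1961 = 1.320 K/W
Q = ΔT/ΣR = (538 K − 312.4 K)/1.320 = 170.9 W
From the inner boundary to the ceramic fibre blanket/diatomaceous earth interface, ΣR_partial = 1.124 K/W.
T_interface = T_in − Q·ΣR_partial = 538 K − (170.9)(1.124) = 345.9 K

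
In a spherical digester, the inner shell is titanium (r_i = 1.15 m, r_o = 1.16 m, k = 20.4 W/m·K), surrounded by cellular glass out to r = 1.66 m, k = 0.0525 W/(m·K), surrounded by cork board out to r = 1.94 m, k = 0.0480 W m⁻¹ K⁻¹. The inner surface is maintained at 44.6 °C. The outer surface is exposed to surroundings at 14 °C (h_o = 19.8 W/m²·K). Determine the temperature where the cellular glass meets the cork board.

Treat each layer as a resistance in series:
  R_titanium = (1/1.15 − 1/1.16)/(4πk) = 0.007496/(4π·20.4) = 2.924×10^-5 K/W
  R_cellular glass = (1/1.16 − 1/1.66)/(4πk) = 0.2597/(4π·0.0525) = 0.3936 K/W
  R_cork board = (1/1.66 − 1/1.94)/(4πk) = 0.08695/(4π·0.0480) = 0.1441 K/W
  R_conv,out = 1/(4πr²h) = 1/(4π·1.94²·19.8) = 0.001068 K/W
ΣR = 2.924×10^-5 + 0.3936 + 0.1441 + 0.001068 = 0.5388 K/W
Q = ΔT/ΣR = (44.6 °C − 14 °C)/0.5388 = 56.79 W
From the inner boundary to the cellular glass/cork board interface, ΣR_partial = 0.3936 K/W.
T_interface = T_in − Q·ΣR_partial = 44.6 °C − (56.79)(0.3936) = 22.2 °C

T = 22.2 °C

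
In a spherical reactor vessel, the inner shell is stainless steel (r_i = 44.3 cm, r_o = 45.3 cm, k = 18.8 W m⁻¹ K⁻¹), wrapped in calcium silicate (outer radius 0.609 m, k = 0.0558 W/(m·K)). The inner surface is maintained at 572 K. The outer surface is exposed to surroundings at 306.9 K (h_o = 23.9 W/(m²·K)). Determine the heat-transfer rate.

Series thermal resistances, inner to outer:
  R_stainless steel = (1/0.443 − 1/0.453)/(4πk) = 0.04983/(4π·18.8) = 2.109×10^-4 K/W
  R_calcium silicate = (1/0.453 − 1/0.609)/(4πk) = 0.5655/(4π·0.0558) = 0.8064 K/W
  R_conv,out = 1/(4πr²h) = 1/(4π·0.609²·23.9) = 0.008978 K/W
ΣR = 2.109×10^-4 + 0.8064 + 0.008978 = 0.8156 K/W
Q = ΔT/ΣR = (572 K − 306.9 K)/0.8156 = 325 W

Q = 325 W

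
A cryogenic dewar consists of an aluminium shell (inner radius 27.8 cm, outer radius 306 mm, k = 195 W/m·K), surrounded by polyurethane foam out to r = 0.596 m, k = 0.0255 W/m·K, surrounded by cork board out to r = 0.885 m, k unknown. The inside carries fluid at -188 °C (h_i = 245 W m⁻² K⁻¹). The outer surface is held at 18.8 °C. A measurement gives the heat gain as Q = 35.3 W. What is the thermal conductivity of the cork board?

k = 0.0489 W/m·K

ΣR = ΔT/Q = |-188 − 18.8|/35.3 = 5.858 K/W
Known resistances:
  R_conv,in = 1/(4πr²h) = 1/(4π·0.278²·245) = 0.004203 K/W
  R_aluminium = (1/0.278 − 1/0.306)/(4πk) = 0.3291/(4π·195) = 1.343×10^-4 K/W
  R_polyurethane foam = (1/0.306 − 1/0.596)/(4πk) = 1.590/(4π·0.0255) = 4.962 K/W
R_cork board = ΣR − ΣR_known = 5.858 − 4.966 = 0.8920 K/W
(1/r₁−1/r₂)/(4πk) = 0.8920 ⇒ k = 0.5479/(4π·0.8920) = 0.0489 W/m·K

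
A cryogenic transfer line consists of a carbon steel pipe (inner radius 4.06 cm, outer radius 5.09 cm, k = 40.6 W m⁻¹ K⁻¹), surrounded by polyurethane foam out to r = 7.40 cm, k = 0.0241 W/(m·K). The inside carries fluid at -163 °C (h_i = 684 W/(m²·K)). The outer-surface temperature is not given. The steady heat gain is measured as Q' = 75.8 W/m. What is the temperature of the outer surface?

T_out = 24.8 °C

Sum the resistances:
  R'_conv,in = 1/(2πr h) = 1/(2π·0.0406·684) = 0.005731 m·K/W
  R'_carbon steel = ln(0.0509/0.0406)/(2πk) = 0.2261/(2π·40.6) = 8.863×10^-4 m·K/W
  R'_polyurethane foam = ln(0.0740/0.0509)/(2πk) = 0.3742/(2π·0.0241) = 2.471 m·K/W
ΣR = 2.478 m·K/W
ΔT = Q'·ΣR = 75.8 × 2.478 = 187.8 K
Heat flows inward, so T_out = T_in + ΔT = -163 + 187.8 = 24.8 °C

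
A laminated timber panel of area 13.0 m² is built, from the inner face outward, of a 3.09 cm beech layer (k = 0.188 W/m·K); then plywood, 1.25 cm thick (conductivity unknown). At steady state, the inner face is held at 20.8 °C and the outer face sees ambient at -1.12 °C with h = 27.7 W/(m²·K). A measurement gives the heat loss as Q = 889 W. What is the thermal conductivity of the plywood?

ΣR = ΔT/Q = |20.8 − -1.12|/889 = 0.02466 K/W
Known resistances:
  R_beech = L/(kA) = 0.0309/(0.188·13.0) = 0.01264 K/W
  R_conv,out = 1/(hA) = 1/(27.7·13.0) = 0.002777 K/W
R_plywood = ΣR − ΣR_known = 0.02466 − 0.01542 = 0.009240 K/W
L/(kA) = 0.009240 ⇒ k = 0.0125/(0.009240·13.0) = 0.104 W/m·K

k = 0.104 W/m·K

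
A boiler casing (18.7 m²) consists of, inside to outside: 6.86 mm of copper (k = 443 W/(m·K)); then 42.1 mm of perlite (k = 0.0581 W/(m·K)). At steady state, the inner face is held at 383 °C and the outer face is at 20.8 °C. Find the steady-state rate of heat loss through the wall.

Q = 9350 W

Series thermal resistances, inner to outer:
  R_copper = L/(kA) = 0.00686/(443·18.7) = 8.281×10^-7 K/W
  R_perlite = L/(kA) = 0.0421/(0.0581·18.7) = 0.03875 K/W
ΣR = 8.281×10^-7 + 0.03875 = 0.03875 K/W
Q = ΔT/ΣR = (383 °C − 20.8 °C)/0.03875 = 9350 W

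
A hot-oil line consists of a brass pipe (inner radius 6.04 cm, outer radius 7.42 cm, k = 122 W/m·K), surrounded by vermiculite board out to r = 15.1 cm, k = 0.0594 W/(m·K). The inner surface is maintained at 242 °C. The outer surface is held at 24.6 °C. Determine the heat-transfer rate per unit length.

Q' = 114 W/m

Series thermal resistances, inner to outer:
  R'_brass = ln(0.0742/0.0604)/(2πk) = 0.2058/(2π·122) = 2.684×10^-4 m·K/W
  R'_vermiculite board = ln(0.151/0.0742)/(2πk) = 0.7105/(2π·0.0594) = 1.904 m·K/W
ΣR = 2.684×10^-4 + 1.904 = 1.904 m·K/W
Q' = ΔT/ΣR = (242 °C − 24.6 °C)/1.904 = 114 W/m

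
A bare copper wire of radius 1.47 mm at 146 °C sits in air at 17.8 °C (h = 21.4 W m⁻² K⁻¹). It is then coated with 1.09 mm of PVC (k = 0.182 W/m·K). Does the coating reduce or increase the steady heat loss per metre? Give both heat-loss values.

Critical radius for a cylinder: r_cr = k/h = 0.00850 m = 0.850 cm.
Outer radius after coating: r₂ = 0.00147 + 0.00109 = 0.00256 m.
Since r₁ < r_cr and r₂ ≤ r_cr, the coating moves toward the maximum at r_cr — heat loss rises.
Bare: R = 1/(2πr₁h) = 5.059 m·K/W; Q = 128.2/5.059 = 25.3 W/m.
Coated: R = R_cond + R_conv = 3.390 m·K/W; Q = 128.2/3.390 = 37.8 W/m.

increases: 25.3 → 37.8 W/m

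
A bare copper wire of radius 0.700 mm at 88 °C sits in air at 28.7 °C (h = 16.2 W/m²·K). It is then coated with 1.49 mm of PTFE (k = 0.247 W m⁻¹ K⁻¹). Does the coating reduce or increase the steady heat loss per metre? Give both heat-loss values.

increases: 4.23 → 11.4 W/m

Critical radius for a cylinder: r_cr = k/h = 0.0152 m = 1.52 cm.
Outer radius after coating: r₂ = 7.00×10^-4 + 0.00149 = 0.002190 m.
Since r₁ < r_cr and r₂ ≤ r_cr, the coating moves toward the maximum at r_cr — heat loss rises.
Bare: R = 1/(2πr₁h) = 14.03 m·K/W; Q = 59.3/14.03 = 4.23 W/m.
Coated: R = R_cond + R_conv = 5.221 m·K/W; Q = 59.3/5.221 = 11.4 W/m.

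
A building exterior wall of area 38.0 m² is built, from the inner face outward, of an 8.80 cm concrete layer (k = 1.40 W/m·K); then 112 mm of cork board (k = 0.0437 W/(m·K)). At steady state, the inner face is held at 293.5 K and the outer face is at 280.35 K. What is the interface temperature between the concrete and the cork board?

T = 293.2 K

Treat each layer as a resistance in series:
  R_concrete = L/(kA) = 0.0880/(1.40·38.0) = 0.001654 K/W
  R_cork board = L/(kA) = 0.112/(0.0437·38.0) = 0.06745 K/W
ΣR = 0.001654 + 0.06745 = 0.06910 K/W
Q = ΔT/ΣR = (293.5 K − 280.35 K)/0.06910 = 190.3 W
From the inner boundary to the concrete/cork board interface, ΣR_partial = 0.001654 K/W.
T_interface = T_in − Q·ΣR_partial = 293.5 K − (190.3)(0.001654) = 293.2 K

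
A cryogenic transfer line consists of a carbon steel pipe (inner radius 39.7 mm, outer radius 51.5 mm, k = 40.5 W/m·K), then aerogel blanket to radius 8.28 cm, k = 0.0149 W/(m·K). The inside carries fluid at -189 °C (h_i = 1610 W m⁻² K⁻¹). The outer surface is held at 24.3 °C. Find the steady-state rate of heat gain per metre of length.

Q' = 42.0 W/m

Resistance network (inner→outer):
  R'_conv,in = 1/(2πr h) = 1/(2π·0.0397·1610) = 0.002490 m·K/W
  R'_carbon steel = ln(0.0515/0.0397)/(2πk) = 0.2602/(2π·40.5) = 0.001023 m·K/W
  R'_aerogel blanket = ln(0.0828/0.0515)/(2πk) = 0.4748/(2π·0.0149) = 5.072 m·K/W
ΣR = 0.002490 + 0.001023 + 5.072 = 5.076 m·K/W
Q' = ΔT/ΣR = (-189 °C − 24.3 °C)/5.076 = -42.0 W/m
(Negative Q' ⇒ heat flows inward; heat gain = 42.0 W/m.)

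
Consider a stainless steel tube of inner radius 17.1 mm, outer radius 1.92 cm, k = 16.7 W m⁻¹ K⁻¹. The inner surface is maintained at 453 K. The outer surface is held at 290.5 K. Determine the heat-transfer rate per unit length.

Q' = 2πk·ΔT/ln(r₂/r₁) = 2π × 16.7 × 162.5 / ln(0.0192/0.0171) = 1.47×10^5 W/m

Q' = 147 kW/m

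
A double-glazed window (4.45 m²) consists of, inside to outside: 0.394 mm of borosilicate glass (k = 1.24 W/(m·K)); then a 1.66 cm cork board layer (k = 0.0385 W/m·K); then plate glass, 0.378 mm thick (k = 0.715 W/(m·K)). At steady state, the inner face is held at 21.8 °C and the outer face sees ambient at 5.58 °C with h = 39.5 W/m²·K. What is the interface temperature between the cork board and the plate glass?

T = 6.50 °C

Resistance network (inner→outer):
  R_borosilicate glass = L/(kA) = 3.94×10^-4/(1.24·4.45) = 7.140×10^-5 K/W
  R_cork board = L/(kA) = 0.0166/(0.0385·4.45) = 0.09689 K/W
  R_plate glass = L/(kA) = 3.78×10^-4/(0.715·4.45) = 1.188×10^-4 K/W
  R_conv,out = 1/(hA) = 1/(39.5·4.45) = 0.005689 K/W
ΣR = 7.140×10^-5 + 0.09689 + 1.188×10^-4 + 0.005689 = 0.1028 K/W
Q = ΔT/ΣR = (21.8 °C − 5.58 °C)/0.1028 = 157.8 W
From the inner boundary to the cork board/plate glass interface, ΣR_partial = 0.09696 K/W.
T_interface = T_in − Q·ΣR_partial = 21.8 °C − (157.8)(0.09696) = 6.50 °C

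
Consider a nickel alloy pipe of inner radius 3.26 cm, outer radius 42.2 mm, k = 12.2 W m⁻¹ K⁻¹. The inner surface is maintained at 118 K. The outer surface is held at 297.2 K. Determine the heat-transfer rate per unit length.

Q' = 2πk·ΔT/ln(r₂/r₁) = 2π × 12.2 × 179.2 / ln(0.0422/0.0326) = 53200 W/m

Q' = 53.2 kW/m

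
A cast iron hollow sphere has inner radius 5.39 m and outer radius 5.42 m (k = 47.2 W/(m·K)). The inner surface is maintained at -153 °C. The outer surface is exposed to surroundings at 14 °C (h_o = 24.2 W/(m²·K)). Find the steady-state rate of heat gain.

Series thermal resistances, inner to outer:
  R_cast iron = (1/5.39 − 1/5.42)/(4πk) = 0.001027/(4π·47.2) = 1.731×10^-6 K/W
  R_conv,out = 1/(4πr²h) = 1/(4π·5.42²·24.2) = 1.119×10^-4 K/W
ΣR = 1.731×10^-6 + 1.119×10^-4 = 1.136×10^-4 K/W
Q = ΔT/ΣR = (-153 °C − 14 °C)/1.136×10^-4 = -1.47×10^6 W
(Negative Q ⇒ heat flows inward; heat gain = 1.47×10^6 W.)

Q = 1470 kW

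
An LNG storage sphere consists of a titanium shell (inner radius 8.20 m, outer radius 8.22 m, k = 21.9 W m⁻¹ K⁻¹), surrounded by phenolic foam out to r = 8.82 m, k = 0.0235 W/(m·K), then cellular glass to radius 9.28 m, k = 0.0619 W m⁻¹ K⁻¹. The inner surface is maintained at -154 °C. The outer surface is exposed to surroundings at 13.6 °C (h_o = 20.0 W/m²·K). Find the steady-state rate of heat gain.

Q = 4.75 kW

Treat each layer as a resistance in series:
  R_titanium = (1/8.20 − 1/8.22)/(4πk) = 2.967×10^-4/(4π·21.9) = 1.078×10^-6 K/W
  R_phenolic foam = (1/8.22 − 1/8.82)/(4πk) = 0.008276/(4π·0.0235) = 0.02802 K/W
  R_cellular glass = (1/8.82 − 1/9.28)/(4πk) = 0.005620/(4π·0.0619) = 0.007225 K/W
  R_conv,out = 1/(4πr²h) = 1/(4π·9.28²·20.0) = 4.620×10^-5 K/W
ΣR = 1.078×10^-6 + 0.02802 + 0.007225 + 4.620×10^-5 = 0.03529 K/W
Q = ΔT/ΣR = (-154 °C − 13.6 °C)/0.03529 = -4750 W
(Negative Q ⇒ heat flows inward; heat gain = 4750 W.)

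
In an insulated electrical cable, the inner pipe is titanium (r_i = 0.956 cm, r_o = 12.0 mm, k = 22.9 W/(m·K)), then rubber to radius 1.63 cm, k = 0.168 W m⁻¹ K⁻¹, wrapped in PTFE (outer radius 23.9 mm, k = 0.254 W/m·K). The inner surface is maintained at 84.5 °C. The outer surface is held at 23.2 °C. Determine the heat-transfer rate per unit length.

Q' = 115 W/m

Resistance network (inner→outer):
  R'_titanium = ln(0.0120/0.00956)/(2πk) = 0.2273/(2π·22.9) = 0.001580 m·K/W
  R'_rubber = ln(0.0163/0.0120)/(2πk) = 0.3063/(2π·0.168) = 0.2901 m·K/W
  R'_PTFE = ln(0.0239/0.0163)/(2πk) = 0.3827/(2π·0.254) = 0.2398 m·K/W
ΣR = 0.001580 + 0.2901 + 0.2398 = 0.5315 m·K/W
Q' = ΔT/ΣR = (84.5 °C − 23.2 °C)/0.5315 = 115 W/m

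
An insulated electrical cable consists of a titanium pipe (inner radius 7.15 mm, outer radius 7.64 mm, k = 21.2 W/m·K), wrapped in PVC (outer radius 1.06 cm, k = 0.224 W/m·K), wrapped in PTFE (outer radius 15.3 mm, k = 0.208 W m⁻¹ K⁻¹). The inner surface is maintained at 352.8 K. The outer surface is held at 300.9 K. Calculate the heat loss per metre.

Q' = 101 W/m

Treat each layer as a resistance in series:
  R'_titanium = ln(0.00764/0.00715)/(2πk) = 0.06629/(2π·21.2) = 4.976×10^-4 m·K/W
  R'_PVC = ln(0.0106/0.00764)/(2πk) = 0.3275/(2π·0.224) = 0.2327 m·K/W
  R'_PTFE = ln(0.0153/0.0106)/(2πk) = 0.3670/(2π·0.208) = 0.2808 m·K/W
ΣR = 4.976×10^-4 + 0.2327 + 0.2808 = 0.5140 m·K/W
Q' = ΔT/ΣR = (352.8 K − 300.9 K)/0.5140 = 101 W/m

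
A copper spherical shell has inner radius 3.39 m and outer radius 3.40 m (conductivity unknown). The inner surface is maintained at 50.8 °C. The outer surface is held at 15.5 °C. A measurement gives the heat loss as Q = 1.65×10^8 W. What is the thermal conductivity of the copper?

ΣR = ΔT/Q = |50.8 − 15.5|/1.65×10^8 = 2.139×10^-7 K/W
(1/r₁−1/r₂)/(4πk) = 2.139×10^-7 ⇒ k = 8.676×10^-4/(4π·2.139×10^-7) = 323 W/m·K

k = 323 W/m·K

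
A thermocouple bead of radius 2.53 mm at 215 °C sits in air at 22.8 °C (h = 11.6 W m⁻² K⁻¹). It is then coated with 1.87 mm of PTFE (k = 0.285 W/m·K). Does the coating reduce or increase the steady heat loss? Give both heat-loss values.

increases: 0.179 → 0.479 W

Critical radius for a sphere: r_cr = 2k/h = 0.0491 m = 4.91 cm.
Outer radius after coating: r₂ = 0.00253 + 0.00187 = 0.00440 m.
Since r₁ < r_cr and r₂ ≤ r_cr, the coating moves toward the maximum at r_cr — heat loss rises.
Bare: R = 1/(4πr₁²h) = 1072 K/W; Q = 192.2/1072 = 0.179 W.
Coated: R = R_cond + R_conv = 401.2 K/W; Q = 192.2/401.2 = 0.479 W.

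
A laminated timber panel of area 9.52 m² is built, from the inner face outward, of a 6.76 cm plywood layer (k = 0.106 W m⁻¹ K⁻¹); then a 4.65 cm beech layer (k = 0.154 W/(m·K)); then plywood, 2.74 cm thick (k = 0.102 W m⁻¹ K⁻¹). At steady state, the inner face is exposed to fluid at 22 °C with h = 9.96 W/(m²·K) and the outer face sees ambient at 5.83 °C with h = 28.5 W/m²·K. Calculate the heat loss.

Q = 115 W

Resistance network (inner→outer):
  R_conv,in = 1/(hA) = 1/(9.96·9.52) = 0.01055 K/W
  R_plywood = L/(kA) = 0.0676/(0.106·9.52) = 0.06699 K/W
  R_beech = L/(kA) = 0.0465/(0.154·9.52) = 0.03172 K/W
  R_plywood = L/(kA) = 0.0274/(0.102·9.52) = 0.02822 K/W
  R_conv,out = 1/(hA) = 1/(28.5·9.52) = 0.003686 K/W
ΣR = 0.01055 + 0.06699 + 0.03172 + 0.02822 + 0.003686 = 0.1412 K/W
Q = ΔT/ΣR = (22 °C − 5.83 °C)/0.1412 = 115 W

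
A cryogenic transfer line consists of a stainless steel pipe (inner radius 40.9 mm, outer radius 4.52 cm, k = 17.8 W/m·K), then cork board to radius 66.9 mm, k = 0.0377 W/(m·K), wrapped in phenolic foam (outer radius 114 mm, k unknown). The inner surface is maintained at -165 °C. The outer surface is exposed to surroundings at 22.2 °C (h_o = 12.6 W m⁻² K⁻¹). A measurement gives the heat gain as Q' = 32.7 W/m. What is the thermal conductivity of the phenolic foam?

ΣR = ΔT/Q' = |-165 − 22.2|/32.7 = 5.725 m·K/W
Known resistances:
  R'_stainless steel = ln(0.0452/0.0409)/(2πk) = 0.09997/(2π·17.8) = 8.938×10^-4 m·K/W
  R'_cork board = ln(0.0669/0.0452)/(2πk) = 0.3921/(2π·0.0377) = 1.655 m·K/W
  R'_conv,out = 1/(2πr h) = 1/(2π·0.114·12.6) = 0.1108 m·K/W
R_phenolic foam = ΣR − ΣR_known = 5.725 − 1.767 = 3.958 m·K/W
ln(r₂/r₁)/(2πk) = 3.958 ⇒ k = 0.5330/(2π·3.958) = 0.0214 W/m·K

k = 0.0214 W/m·K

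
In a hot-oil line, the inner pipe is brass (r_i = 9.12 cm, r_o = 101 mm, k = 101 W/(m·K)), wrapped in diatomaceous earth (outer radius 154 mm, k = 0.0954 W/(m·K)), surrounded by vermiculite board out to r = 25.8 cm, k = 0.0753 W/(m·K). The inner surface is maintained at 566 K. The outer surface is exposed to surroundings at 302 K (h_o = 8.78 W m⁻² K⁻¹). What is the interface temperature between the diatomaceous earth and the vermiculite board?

Resistance network (inner→outer):
  R'_brass = ln(0.101/0.0912)/(2πk) = 0.1021/(2π·101) = 1.608×10^-4 m·K/W
  R'_diatomaceous earth = ln(0.154/0.101)/(2πk) = 0.4218/(2π·0.0954) = 0.7037 m·K/W
  R'_vermiculite board = ln(0.258/0.154)/(2πk) = 0.5160/(2π·0.0753) = 1.091 m·K/W
  R'_conv,out = 1/(2πr h) = 1/(2π·0.258·8.78) = 0.07026 m·K/W
ΣR = 1.608×10^-4 + 0.7037 + 1.091 + 0.07026 = 1.865 m·K/W
Q' = ΔT/ΣR = (566 K − 302 K)/1.865 = 141.6 W/m
From the inner boundary to the diatomaceous earth/vermiculite board interface, ΣR_partial = 0.7039 m·K/W.
T_interface = T_in − Q'·ΣR_partial = 566 K − (141.6)(0.7039) = 466 K

T = 466 K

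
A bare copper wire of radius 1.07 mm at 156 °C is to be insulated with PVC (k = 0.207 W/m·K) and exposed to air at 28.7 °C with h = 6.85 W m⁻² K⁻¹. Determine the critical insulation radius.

For a cylinder, r_cr = k_ins/h = 0.207/6.85 = 0.0302 m = 3.02 cm

r_cr = 3.02 cm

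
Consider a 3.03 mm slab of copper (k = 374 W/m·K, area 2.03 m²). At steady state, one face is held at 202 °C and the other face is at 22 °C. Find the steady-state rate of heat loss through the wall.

Q = 4.51×10^7 W

Q = kA·ΔT/L = 374 × 2.03 × |202 °C − 22 °C| / 0.00303 = 4.51×10^7 W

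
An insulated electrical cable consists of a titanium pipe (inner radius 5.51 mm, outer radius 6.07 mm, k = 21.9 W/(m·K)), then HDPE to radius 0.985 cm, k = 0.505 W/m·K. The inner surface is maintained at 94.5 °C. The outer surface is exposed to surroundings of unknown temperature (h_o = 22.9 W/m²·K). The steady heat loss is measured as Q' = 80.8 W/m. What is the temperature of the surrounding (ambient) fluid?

T_out = 25.1 °C

Sum the resistances:
  R'_titanium = ln(0.00607/0.00551)/(2πk) = 0.09679/(2π·21.9) = 7.034×10^-4 m·K/W
  R'_HDPE = ln(0.00985/0.00607)/(2πk) = 0.4841/(2π·0.505) = 0.1526 m·K/W
  R'_conv,out = 1/(2πr h) = 1/(2π·0.00985·22.9) = 0.7056 m·K/W
ΣR = 0.8589 m·K/W
ΔT = Q'·ΣR = 80.8 × 0.8589 = 69.40 K
Heat flows outward, so T_out = T_in − ΔT = 94.5 − 69.40 = 25.1 °C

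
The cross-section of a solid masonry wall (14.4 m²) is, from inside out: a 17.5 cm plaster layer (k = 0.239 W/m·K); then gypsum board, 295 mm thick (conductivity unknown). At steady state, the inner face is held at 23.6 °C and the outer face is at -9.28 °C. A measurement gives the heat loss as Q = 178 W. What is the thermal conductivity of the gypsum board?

k = 0.153 W/m·K

ΣR = ΔT/Q = |23.6 − -9.28|/178 = 0.1847 K/W
Known resistances:
  R_plaster = L/(kA) = 0.175/(0.239·14.4) = 0.05085 K/W
R_gypsum board = ΣR − ΣR_known = 0.1847 − 0.05085 = 0.1338 K/W
L/(kA) = 0.1338 ⇒ k = 0.295/(0.1338·14.4) = 0.153 W/m·K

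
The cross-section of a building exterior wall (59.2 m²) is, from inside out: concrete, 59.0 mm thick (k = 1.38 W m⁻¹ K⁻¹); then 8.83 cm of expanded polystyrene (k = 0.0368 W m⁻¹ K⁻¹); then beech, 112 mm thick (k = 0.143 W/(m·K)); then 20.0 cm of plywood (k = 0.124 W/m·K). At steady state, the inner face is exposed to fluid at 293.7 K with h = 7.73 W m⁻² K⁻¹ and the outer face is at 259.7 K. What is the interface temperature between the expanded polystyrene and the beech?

Resistance network (inner→outer):
  R_conv,in = 1/(hA) = 1/(7.73·59.2) = 0.002185 K/W
  R_concrete = L/(kA) = 0.0590/(1.38·59.2) = 7.222×10^-4 K/W
  R_expanded polystyrene = L/(kA) = 0.0883/(0.0368·59.2) = 0.04053 K/W
  R_beech = L/(kA) = 0.112/(0.143·59.2) = 0.01323 K/W
  R_plywood = L/(kA) = 0.200/(0.124·59.2) = 0.02724 K/W
ΣR = 0.002185 + 7.222×10^-4 + 0.04053 + 0.01323 + 0.02724 = 0.08391 K/W
Q = ΔT/ΣR = (293.7 K − 259.7 K)/0.08391 = 405.2 W
From the inner boundary to the expanded polystyrene/beech interface, ΣR_partial = 0.04344 K/W.
T_interface = T_in − Q·ΣR_partial = 293.7 K − (405.2)(0.04344) = 276.10 K

T = 276.10 K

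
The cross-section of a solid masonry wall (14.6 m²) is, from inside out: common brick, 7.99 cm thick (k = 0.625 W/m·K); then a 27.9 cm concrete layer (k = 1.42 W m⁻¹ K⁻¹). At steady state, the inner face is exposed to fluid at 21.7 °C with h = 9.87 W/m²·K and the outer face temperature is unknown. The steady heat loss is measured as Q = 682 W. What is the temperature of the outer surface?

Series resistances:
  R_conv,in = 1/(hA) = 1/(9.87·14.6) = 0.006940 K/W
  R_common brick = L/(kA) = 0.0799/(0.625·14.6) = 0.008756 K/W
  R_concrete = L/(kA) = 0.279/(1.42·14.6) = 0.01346 K/W
ΣR = 0.02915 K/W
ΔT = Q·ΣR = 682 × 0.02915 = 19.88 K
Heat flows outward, so T_out = T_in − ΔT = 21.7 − 19.88 = 1.82 °C

T_out = 1.82 °C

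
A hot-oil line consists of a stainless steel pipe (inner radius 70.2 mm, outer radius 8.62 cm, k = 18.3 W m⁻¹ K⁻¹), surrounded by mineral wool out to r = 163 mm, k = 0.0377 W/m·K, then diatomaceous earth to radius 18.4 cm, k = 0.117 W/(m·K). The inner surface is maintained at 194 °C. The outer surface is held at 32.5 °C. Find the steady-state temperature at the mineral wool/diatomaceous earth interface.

Series thermal resistances, inner to outer:
  R'_stainless steel = ln(0.0862/0.0702)/(2πk) = 0.2053/(2π·18.3) = 0.001786 m·K/W
  R'_mineral wool = ln(0.163/0.0862)/(2πk) = 0.6371/(2π·0.0377) = 2.690 m·K/W
  R'_diatomaceous earth = ln(0.184/0.163)/(2πk) = 0.1212/(2π·0.117) = 0.1648 m·K/W
ΣR = 0.001786 + 2.690 + 0.1648 = 2.857 m·K/W
Q' = ΔT/ΣR = (194 °C − 32.5 °C)/2.857 = 56.53 W/m
From the inner boundary to the mineral wool/diatomaceous earth interface, ΣR_partial = 2.692 m·K/W.
T_interface = T_in − Q'·ΣR_partial = 194 °C − (56.53)(2.692) = 41.8 °C

T = 41.8 °C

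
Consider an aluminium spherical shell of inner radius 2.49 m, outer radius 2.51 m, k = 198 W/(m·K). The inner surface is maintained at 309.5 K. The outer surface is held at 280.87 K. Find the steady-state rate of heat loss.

Q = 22300 kW

Q = 4πk·ΔT/(1/r₁ − 1/r₂) = 4π × 198 × 28.63 / (1/2.49 − 1/2.51) = 2.23×10^7 W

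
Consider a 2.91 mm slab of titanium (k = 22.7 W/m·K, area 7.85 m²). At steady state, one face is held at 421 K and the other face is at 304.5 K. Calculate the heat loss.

Q = 7.13×10^6 W

Q = kA·ΔT/L = 22.7 × 7.85 × |421 K − 304.5 K| / 0.00291 = 7.13×10^6 W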